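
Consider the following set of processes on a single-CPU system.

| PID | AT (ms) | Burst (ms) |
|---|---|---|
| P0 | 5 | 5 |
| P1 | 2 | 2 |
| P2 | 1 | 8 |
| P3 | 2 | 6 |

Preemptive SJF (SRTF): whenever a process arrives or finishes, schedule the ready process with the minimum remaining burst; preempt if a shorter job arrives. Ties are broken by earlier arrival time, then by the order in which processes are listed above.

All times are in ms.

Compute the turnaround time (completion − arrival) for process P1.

Gantt: | idle 0-1 | P2 1-2 | P1 2-4 | P3 4-10 | P0 10-15 | P2 15-22 |
Completion: P0=15  P1=4  P2=22  P3=10
Turnaround(P1) = completion − arrival = 4 − 2 = 2

2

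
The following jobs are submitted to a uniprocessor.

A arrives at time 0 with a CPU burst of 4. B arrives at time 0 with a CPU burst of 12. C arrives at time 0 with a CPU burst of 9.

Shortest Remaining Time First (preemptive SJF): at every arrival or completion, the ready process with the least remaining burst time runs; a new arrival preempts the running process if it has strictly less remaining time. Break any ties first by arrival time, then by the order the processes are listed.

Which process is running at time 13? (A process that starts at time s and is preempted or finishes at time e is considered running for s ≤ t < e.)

Gantt: | A 0-4 | C 4-13 | B 13-25 |
Completion: A=4  B=25  C=13

B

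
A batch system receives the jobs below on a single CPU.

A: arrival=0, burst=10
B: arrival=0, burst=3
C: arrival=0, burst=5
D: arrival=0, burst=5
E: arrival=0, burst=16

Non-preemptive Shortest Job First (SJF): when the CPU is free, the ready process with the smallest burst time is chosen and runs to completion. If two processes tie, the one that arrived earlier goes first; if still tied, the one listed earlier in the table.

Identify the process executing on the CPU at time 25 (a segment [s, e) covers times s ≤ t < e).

Schedule: | B 0-3 | C 3-8 | D 8-13 | A 13-23 | E 23-39 |
Completion: A=23  B=3  C=8  D=13  E=39
Turnaround (C−A): A=23  B=3  C=8  D=13  E=39

E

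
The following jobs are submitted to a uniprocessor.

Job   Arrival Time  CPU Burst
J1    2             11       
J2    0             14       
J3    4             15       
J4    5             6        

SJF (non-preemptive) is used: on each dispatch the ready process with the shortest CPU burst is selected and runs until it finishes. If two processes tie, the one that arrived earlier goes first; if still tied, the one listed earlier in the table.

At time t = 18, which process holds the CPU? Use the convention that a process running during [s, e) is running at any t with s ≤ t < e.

Timeline: | J2 0-14 | J4 14-20 | J1 20-31 | J3 31-46 |
Completion: J1=31  J2=14  J3=46  J4=20
Turnaround (C−A): J1=29  J2=14  J3=42  J4=15

J4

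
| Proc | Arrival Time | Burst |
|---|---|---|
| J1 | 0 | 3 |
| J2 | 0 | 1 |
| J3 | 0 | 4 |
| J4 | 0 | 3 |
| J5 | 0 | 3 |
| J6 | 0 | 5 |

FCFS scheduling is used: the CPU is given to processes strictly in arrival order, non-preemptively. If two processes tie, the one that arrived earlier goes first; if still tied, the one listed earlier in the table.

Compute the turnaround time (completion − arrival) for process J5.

14

Timeline: | J1 0-3 | J2 3-4 | J3 4-8 | J4 8-11 | J5 11-14 | J6 14-19 |
Completion: J1=3  J2=4  J3=8  J4=11  J5=14  J6=19
Turnaround (C−A): J1=3  J2=4  J3=8  J4=11  J5=14  J6=19
Turnaround(J5) = completion − arrival = 14 − 0 = 14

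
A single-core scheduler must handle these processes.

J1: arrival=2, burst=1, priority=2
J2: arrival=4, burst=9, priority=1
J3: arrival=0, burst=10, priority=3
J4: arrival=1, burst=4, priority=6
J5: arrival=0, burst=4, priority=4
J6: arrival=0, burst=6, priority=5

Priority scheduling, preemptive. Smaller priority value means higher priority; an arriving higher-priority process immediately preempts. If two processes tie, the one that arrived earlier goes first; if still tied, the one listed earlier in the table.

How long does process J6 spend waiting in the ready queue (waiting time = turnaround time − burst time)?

Timeline: | J3 0-2 | J1 2-3 | J3 3-4 | J2 4-13 | J3 13-20 | J5 20-24 | J6 24-30 | J4 30-34 |
Completion: J1=3  J2=13  J3=20  J4=34  J5=24  J6=30
Turnaround (C−A): J1=1  J2=9  J3=20  J4=33  J5=24  J6=30
Waiting(J6) = turnaround − burst = 30 − 6 = 24

24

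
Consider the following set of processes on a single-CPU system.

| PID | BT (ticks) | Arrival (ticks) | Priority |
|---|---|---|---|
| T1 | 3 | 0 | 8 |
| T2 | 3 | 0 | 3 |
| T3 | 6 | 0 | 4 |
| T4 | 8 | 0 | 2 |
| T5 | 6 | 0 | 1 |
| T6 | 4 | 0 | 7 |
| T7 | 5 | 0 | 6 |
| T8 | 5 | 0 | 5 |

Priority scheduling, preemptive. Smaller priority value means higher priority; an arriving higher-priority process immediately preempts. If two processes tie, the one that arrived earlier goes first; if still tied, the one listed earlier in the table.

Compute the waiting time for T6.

33

Schedule: | T5 0-6 | T4 6-14 | T2 14-17 | T3 17-23 | T8 23-28 | T7 28-33 | T6 33-37 | T1 37-40 |
Completion: T1=40  T2=17  T3=23  T4=14  T5=6  T6=37  T7=33  T8=28
Turnaround (C−A): T1=40  T2=17  T3=23  T4=14  T5=6  T6=37  T7=33  T8=28
Waiting(T6) = turnaround − burst = 37 − 4 = 33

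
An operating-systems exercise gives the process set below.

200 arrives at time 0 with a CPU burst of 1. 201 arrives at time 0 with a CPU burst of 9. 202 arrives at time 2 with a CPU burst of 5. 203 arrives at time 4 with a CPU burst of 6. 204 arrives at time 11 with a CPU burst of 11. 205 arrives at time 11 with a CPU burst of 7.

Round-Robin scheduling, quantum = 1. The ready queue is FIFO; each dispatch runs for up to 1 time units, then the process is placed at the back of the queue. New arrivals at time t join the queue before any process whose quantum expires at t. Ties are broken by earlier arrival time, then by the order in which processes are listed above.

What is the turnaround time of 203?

Gantt: | 200 0-1 | 201 1-2 | 202 2-3 | 201 3-4 | 202 4-5 | 203 5-6 | 201 6-7 | 202 7-8 | 203 8-9 | 201 9-10 | 202 10-11 | 203 11-12 | 201 12-13 | 204 13-14 | 205 14-15 | 202 15-16 | 203 16-17 | 201 17-18 | 204 18-19 | 205 19-20 | 203 20-21 | 201 21-22 | 204 22-23 | 205 23-24 | 203 24-25 | 201 25-26 | 204 26-27 | 205 27-28 | 201 28-29 | 204 29-30 | 205 30-31 | 204 31-32 | 205 32-33 | 204 33-34 | 205 34-35 | 204 35-39 |
Completion: 200=1  201=29  202=16  203=25  204=39  205=35
Turnaround (C−A): 200=1  201=29  202=14  203=21  204=28  205=24
Turnaround(203) = completion − arrival = 25 − 4 = 21

21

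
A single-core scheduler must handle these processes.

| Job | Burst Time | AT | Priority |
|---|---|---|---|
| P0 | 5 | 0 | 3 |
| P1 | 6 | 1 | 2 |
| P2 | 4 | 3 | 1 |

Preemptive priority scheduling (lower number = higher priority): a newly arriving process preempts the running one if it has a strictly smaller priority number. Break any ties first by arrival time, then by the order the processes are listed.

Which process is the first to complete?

Gantt: | P0 0-1 | P1 1-3 | P2 3-7 | P1 7-11 | P0 11-15 |
Completion: P0=15  P1=11  P2=7
Finish order: P2 → P1 → P0

P2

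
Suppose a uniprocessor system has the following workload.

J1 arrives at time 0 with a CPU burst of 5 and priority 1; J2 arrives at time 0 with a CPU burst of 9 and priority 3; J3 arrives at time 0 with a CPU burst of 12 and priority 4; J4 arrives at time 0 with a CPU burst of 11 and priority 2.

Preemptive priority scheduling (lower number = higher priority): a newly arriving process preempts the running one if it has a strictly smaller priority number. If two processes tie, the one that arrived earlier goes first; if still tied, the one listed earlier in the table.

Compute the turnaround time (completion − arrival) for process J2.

Schedule: | J1 0-5 | J4 5-16 | J2 16-25 | J3 25-37 |
Completion: J1=5  J2=25  J3=37  J4=16
Turnaround (C−A): J1=5  J2=25  J3=37  J4=16
Turnaround(J2) = completion − arrival = 25 − 0 = 25

25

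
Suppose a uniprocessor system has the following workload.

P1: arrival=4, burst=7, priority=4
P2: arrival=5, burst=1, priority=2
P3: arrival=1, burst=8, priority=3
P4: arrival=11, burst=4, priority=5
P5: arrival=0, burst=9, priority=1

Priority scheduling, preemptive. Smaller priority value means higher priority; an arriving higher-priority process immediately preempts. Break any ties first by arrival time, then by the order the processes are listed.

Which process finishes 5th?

P4

Gantt: | P5 0-9 | P2 9-10 | P3 10-18 | P1 18-25 | P4 25-29 |
Completion: P1=25  P2=10  P3=18  P4=29  P5=9
Turnaround (C−A): P1=21  P2=5  P3=17  P4=18  P5=9
Finish order: P5 → P2 → P3 → P1 → P4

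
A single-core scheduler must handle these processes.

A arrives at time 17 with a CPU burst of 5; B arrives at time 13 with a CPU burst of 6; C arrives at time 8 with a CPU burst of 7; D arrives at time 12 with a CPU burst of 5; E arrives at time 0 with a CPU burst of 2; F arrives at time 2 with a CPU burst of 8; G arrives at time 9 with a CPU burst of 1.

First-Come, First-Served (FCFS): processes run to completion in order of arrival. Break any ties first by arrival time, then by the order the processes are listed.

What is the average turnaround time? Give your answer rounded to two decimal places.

Schedule: | E 0-2 | F 2-10 | C 10-17 | G 17-18 | D 18-23 | B 23-29 | A 29-34 |
Completion: A=34  B=29  C=17  D=23  E=2  F=10  G=18
Turnaround times: A=17, B=16, C=9, D=11, E=2, F=8, G=9
Average turnaround = (17+16+9+11+2+8+9) / 7 = 72/7 = 10.29

10.29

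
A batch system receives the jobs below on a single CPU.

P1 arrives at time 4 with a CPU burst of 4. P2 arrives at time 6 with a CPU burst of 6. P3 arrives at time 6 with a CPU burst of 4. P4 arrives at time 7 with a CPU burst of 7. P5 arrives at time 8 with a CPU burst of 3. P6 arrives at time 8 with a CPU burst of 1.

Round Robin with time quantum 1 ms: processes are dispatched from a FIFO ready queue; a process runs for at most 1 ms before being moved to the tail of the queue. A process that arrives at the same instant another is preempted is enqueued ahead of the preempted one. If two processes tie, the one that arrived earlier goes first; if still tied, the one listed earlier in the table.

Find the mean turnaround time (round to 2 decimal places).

15.00

Schedule: | idle 0-4 | P1 4-6 | P2 6-7 | P3 7-8 | P1 8-9 | P4 9-10 | P2 10-11 | P5 11-12 | P6 12-13 | P3 13-14 | P1 14-15 | P4 15-16 | P2 16-17 | P5 17-18 | P3 18-19 | P4 19-20 | P2 20-21 | P5 21-22 | P3 22-23 | P4 23-24 | P2 24-25 | P4 25-26 | P2 26-27 | P4 27-29 |
Completion: P1=15  P2=27  P3=23  P4=29  P5=22  P6=13
Turnaround times: P1=11, P2=21, P3=17, P4=22, P5=14, P6=5
Average turnaround = (11+21+17+22+14+5) / 6 = 90/6 = 15.00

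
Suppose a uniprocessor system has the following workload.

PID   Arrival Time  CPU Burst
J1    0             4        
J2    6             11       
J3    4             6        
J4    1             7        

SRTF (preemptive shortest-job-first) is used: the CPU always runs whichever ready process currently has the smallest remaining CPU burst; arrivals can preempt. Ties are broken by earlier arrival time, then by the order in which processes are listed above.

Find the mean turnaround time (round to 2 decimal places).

Timeline: | J1 0-4 | J3 4-10 | J4 10-17 | J2 17-28 |
Completion: J1=4  J2=28  J3=10  J4=17
Turnaround (C−A): J1=4  J2=22  J3=6  J4=16
Turnaround times: J1=4, J2=22, J3=6, J4=16
Average turnaround = (4+22+6+16) / 4 = 48/4 = 12.00

12.00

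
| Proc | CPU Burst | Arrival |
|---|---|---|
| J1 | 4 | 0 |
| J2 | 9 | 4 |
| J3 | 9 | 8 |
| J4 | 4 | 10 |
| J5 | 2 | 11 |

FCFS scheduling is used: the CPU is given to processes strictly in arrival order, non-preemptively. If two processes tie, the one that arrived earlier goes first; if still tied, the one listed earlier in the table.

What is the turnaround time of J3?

14

Timeline: | J1 0-4 | J2 4-13 | J3 13-22 | J4 22-26 | J5 26-28 |
Completion: J1=4  J2=13  J3=22  J4=26  J5=28
Turnaround(J3) = completion − arrival = 22 − 8 = 14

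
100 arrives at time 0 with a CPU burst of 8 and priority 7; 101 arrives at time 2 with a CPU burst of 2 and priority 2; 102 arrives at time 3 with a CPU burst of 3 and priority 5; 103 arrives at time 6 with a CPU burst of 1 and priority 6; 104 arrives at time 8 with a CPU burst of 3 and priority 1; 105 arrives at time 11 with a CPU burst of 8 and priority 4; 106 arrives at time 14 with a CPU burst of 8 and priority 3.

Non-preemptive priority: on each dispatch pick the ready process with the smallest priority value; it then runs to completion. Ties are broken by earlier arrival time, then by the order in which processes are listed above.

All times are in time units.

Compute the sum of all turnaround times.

Schedule: | 100 0-8 | 104 8-11 | 101 11-13 | 105 13-21 | 106 21-29 | 102 29-32 | 103 32-33 |
Completion: 100=8  101=13  102=32  103=33  104=11  105=21  106=29
Turnaround (C−A): 100=8  101=11  102=29  103=27  104=3  105=10  106=15
Turnaround = completion − arrival: 100=8, 101=11, 102=29, 103=27, 104=3, 105=10, 106=15
Total turnaround = 8 + 11 + 29 + 27 + 3 + 10 + 15 = 103

103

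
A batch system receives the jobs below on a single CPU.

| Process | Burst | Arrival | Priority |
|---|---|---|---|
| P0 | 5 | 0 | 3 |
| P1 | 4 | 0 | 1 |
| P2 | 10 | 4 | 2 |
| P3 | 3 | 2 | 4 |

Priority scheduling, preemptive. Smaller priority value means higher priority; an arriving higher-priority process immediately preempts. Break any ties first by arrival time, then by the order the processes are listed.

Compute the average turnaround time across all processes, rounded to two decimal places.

Timeline: | P1 0-4 | P2 4-14 | P0 14-19 | P3 19-22 |
Completion: P0=19  P1=4  P2=14  P3=22
Turnaround times: P0=19, P1=4, P2=10, P3=20
Average turnaround = (19+4+10+20) / 4 = 53/4 = 13.25

13.25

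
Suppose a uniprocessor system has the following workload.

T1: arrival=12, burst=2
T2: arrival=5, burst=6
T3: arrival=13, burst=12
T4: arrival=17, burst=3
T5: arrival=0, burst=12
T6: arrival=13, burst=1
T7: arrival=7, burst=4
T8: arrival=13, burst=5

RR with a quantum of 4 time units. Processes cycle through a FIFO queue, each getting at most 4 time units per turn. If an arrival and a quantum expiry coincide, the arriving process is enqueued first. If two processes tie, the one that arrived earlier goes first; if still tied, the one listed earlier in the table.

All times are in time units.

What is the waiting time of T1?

Gantt: | T5 0-8 | T2 8-12 | T7 12-16 | T5 16-20 | T1 20-22 | T2 22-24 | T3 24-28 | T6 28-29 | T8 29-33 | T4 33-36 | T3 36-40 | T8 40-41 | T3 41-45 |
Completion: T1=22  T2=24  T3=45  T4=36  T5=20  T6=29  T7=16  T8=41
Turnaround (C−A): T1=10  T2=19  T3=32  T4=19  T5=20  T6=16  T7=9  T8=28
Waiting(T1) = turnaround − burst = 10 − 2 = 8

8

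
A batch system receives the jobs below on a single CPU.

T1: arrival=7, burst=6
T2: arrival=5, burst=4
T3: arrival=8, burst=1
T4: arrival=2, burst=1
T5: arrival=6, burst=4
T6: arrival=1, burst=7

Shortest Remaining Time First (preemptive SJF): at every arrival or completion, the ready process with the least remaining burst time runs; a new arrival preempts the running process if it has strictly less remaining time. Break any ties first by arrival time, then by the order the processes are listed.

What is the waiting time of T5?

Gantt: | idle 0-1 | T6 1-2 | T4 2-3 | T6 3-9 | T3 9-10 | T2 10-14 | T5 14-18 | T1 18-24 |
Completion: T1=24  T2=14  T3=10  T4=3  T5=18  T6=9
Turnaround (C−A): T1=17  T2=9  T3=2  T4=1  T5=12  T6=8
Waiting(T5) = turnaround − burst = 12 − 4 = 8

8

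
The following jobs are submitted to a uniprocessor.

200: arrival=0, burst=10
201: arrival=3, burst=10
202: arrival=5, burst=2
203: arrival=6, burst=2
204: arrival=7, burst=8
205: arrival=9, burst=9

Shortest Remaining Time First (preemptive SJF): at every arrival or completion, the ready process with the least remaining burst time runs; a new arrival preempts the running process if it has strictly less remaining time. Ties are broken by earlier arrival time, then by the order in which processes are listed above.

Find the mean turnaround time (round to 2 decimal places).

Timeline: | 200 0-5 | 202 5-7 | 203 7-9 | 200 9-14 | 204 14-22 | 205 22-31 | 201 31-41 |
Completion: 200=14  201=41  202=7  203=9  204=22  205=31
Turnaround (C−A): 200=14  201=38  202=2  203=3  204=15  205=22
Turnaround times: 200=14, 201=38, 202=2, 203=3, 204=15, 205=22
Average turnaround = (14+38+2+3+15+22) / 6 = 94/6 = 15.67

15.67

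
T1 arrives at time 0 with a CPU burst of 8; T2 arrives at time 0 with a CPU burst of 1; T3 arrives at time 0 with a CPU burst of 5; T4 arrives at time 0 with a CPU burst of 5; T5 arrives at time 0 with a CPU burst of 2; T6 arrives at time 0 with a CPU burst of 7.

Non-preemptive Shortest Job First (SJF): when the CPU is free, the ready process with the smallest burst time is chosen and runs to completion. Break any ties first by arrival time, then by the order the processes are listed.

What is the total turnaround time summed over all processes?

73

Gantt: | T2 0-1 | T5 1-3 | T3 3-8 | T4 8-13 | T6 13-20 | T1 20-28 |
Completion: T1=28  T2=1  T3=8  T4=13  T5=3  T6=20
Turnaround = completion − arrival: T1=28, T2=1, T3=8, T4=13, T5=3, T6=20
Total turnaround = 28 + 1 + 8 + 13 + 3 + 20 = 73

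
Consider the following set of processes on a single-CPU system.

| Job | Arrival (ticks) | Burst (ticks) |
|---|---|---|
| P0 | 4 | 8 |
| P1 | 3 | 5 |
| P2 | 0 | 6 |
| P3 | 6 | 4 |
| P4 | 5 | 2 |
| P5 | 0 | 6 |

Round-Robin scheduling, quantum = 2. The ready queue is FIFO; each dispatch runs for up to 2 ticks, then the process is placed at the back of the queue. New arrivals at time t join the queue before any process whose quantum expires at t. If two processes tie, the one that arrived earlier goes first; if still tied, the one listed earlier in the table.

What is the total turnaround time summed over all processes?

Timeline: | P2 0-2 | P5 2-4 | P2 4-6 | P1 6-8 | P0 8-10 | P5 10-12 | P4 12-14 | P3 14-16 | P2 16-18 | P1 18-20 | P0 20-22 | P5 22-24 | P3 24-26 | P1 26-27 | P0 27-31 |
Completion: P0=31  P1=27  P2=18  P3=26  P4=14  P5=24
Turnaround (C−A): P0=27  P1=24  P2=18  P3=20  P4=9  P5=24
Turnaround = completion − arrival: P0=27, P1=24, P2=18, P3=20, P4=9, P5=24
Total turnaround = 27 + 24 + 18 + 20 + 9 + 24 = 122

122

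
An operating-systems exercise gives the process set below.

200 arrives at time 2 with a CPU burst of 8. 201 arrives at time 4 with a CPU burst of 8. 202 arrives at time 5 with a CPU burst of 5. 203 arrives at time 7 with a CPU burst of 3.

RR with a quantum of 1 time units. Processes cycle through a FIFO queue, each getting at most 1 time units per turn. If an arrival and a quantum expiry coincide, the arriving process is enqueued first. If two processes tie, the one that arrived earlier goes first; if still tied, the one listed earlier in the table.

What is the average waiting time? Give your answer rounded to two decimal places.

12.00

Gantt: | idle 0-2 | 200 2-4 | 201 4-5 | 200 5-6 | 202 6-7 | 201 7-8 | 200 8-9 | 203 9-10 | 202 10-11 | 201 11-12 | 200 12-13 | 203 13-14 | 202 14-15 | 201 15-16 | 200 16-17 | 203 17-18 | 202 18-19 | 201 19-20 | 200 20-21 | 202 21-22 | 201 22-23 | 200 23-24 | 201 24-26 |
Completion: 200=24  201=26  202=22  203=18
Waiting times: 200=14, 201=14, 202=12, 203=8
Average waiting = (14+14+12+8) / 4 = 48/4 = 12.00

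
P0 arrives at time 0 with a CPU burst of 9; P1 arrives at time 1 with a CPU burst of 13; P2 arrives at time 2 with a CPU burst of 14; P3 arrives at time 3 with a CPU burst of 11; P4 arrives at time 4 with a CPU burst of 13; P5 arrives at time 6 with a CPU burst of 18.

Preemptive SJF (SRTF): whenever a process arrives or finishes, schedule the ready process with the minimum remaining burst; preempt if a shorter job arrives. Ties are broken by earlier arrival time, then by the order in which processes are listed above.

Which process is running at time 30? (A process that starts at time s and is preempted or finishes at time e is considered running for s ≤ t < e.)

Gantt: | P0 0-9 | P3 9-20 | P1 20-33 | P4 33-46 | P2 46-60 | P5 60-78 |
Completion: P0=9  P1=33  P2=60  P3=20  P4=46  P5=78

P1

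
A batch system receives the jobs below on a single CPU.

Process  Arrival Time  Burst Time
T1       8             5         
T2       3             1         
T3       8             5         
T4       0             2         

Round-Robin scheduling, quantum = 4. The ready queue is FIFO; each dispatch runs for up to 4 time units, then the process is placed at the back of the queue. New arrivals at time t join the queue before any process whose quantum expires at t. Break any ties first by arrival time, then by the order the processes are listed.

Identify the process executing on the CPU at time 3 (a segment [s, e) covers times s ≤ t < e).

T2

Schedule: | T4 0-2 | idle 2-3 | T2 3-4 | idle 4-8 | T1 8-12 | T3 12-16 | T1 16-17 | T3 17-18 |
Completion: T1=17  T2=4  T3=18  T4=2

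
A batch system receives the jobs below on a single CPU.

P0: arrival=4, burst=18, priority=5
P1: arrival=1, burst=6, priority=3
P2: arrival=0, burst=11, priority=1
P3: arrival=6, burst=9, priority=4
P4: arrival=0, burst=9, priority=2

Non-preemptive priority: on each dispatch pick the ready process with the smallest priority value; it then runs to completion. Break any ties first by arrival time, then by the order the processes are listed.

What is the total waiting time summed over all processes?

81

Timeline: | P2 0-11 | P4 11-20 | P1 20-26 | P3 26-35 | P0 35-53 |
Completion: P0=53  P1=26  P2=11  P3=35  P4=20
Turnaround (C−A): P0=49  P1=25  P2=11  P3=29  P4=20
Waiting = turnaround − burst: P0=31, P1=19, P2=0, P3=20, P4=11
Total waiting = 31 + 19 + 0 + 20 + 11 = 81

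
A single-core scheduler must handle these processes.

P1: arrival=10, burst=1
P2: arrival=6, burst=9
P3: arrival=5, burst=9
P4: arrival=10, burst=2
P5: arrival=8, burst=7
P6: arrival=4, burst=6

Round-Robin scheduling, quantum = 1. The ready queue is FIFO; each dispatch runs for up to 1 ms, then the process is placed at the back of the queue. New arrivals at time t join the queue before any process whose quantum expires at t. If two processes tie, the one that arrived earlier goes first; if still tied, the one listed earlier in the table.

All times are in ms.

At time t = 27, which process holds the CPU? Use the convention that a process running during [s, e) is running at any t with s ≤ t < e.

P3

Timeline: | idle 0-4 | P6 4-5 | P3 5-6 | P6 6-7 | P2 7-8 | P3 8-9 | P6 9-10 | P5 10-11 | P2 11-12 | P3 12-13 | P1 13-14 | P4 14-15 | P6 15-16 | P5 16-17 | P2 17-18 | P3 18-19 | P4 19-20 | P6 20-21 | P5 21-22 | P2 22-23 | P3 23-24 | P6 24-25 | P5 25-26 | P2 26-27 | P3 27-28 | P5 28-29 | P2 29-30 | P3 30-31 | P5 31-32 | P2 32-33 | P3 33-34 | P5 34-35 | P2 35-36 | P3 36-37 | P2 37-38 |
Completion: P1=14  P2=38  P3=37  P4=20  P5=35  P6=25
Turnaround (C−A): P1=4  P2=32  P3=32  P4=10  P5=27  P6=21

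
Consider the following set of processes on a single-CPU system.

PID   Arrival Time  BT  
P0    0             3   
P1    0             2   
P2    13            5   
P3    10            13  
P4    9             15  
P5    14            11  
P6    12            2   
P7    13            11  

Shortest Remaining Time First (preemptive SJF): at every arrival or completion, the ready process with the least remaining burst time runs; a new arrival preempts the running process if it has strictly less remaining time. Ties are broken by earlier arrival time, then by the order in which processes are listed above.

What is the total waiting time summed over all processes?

96

Schedule: | P1 0-2 | P0 2-5 | idle 5-9 | P4 9-10 | P3 10-12 | P6 12-14 | P2 14-19 | P3 19-30 | P7 30-41 | P5 41-52 | P4 52-66 |
Completion: P0=5  P1=2  P2=19  P3=30  P4=66  P5=52  P6=14  P7=41
Turnaround (C−A): P0=5  P1=2  P2=6  P3=20  P4=57  P5=38  P6=2  P7=28
Waiting = turnaround − burst: P0=2, P1=0, P2=1, P3=7, P4=42, P5=27, P6=0, P7=17
Total waiting = 2 + 0 + 1 + 7 + 42 + 27 + 0 + 17 = 96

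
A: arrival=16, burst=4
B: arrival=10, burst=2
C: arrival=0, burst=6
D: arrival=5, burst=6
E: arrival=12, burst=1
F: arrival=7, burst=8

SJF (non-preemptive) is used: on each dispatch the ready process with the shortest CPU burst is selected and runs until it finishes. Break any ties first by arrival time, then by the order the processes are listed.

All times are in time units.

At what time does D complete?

Gantt: | C 0-6 | D 6-12 | E 12-13 | B 13-15 | F 15-23 | A 23-27 |
Completion: A=27  B=15  C=6  D=12  E=13  F=23
Turnaround (C−A): A=11  B=5  C=6  D=7  E=1  F=16

12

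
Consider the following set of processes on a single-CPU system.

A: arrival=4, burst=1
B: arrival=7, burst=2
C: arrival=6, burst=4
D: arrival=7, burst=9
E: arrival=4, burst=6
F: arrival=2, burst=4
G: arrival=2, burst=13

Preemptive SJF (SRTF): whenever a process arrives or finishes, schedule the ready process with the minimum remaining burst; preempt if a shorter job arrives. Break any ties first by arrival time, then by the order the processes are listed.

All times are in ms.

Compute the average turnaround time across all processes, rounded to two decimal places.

Gantt: | idle 0-2 | F 2-4 | A 4-5 | F 5-7 | B 7-9 | C 9-13 | E 13-19 | D 19-28 | G 28-41 |
Completion: A=5  B=9  C=13  D=28  E=19  F=7  G=41
Turnaround times: A=1, B=2, C=7, D=21, E=15, F=5, G=39
Average turnaround = (1+2+7+21+15+5+39) / 7 = 90/7 = 12.86

12.86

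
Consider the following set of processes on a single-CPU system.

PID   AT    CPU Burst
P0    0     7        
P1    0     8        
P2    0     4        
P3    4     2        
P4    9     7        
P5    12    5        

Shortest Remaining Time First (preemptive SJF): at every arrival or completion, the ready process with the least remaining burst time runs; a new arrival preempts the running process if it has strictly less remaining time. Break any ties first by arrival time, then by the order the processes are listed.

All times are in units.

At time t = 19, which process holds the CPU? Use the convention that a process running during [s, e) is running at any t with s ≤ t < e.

P4

Gantt: | P2 0-4 | P3 4-6 | P0 6-13 | P5 13-18 | P4 18-25 | P1 25-33 |
Completion: P0=13  P1=33  P2=4  P3=6  P4=25  P5=18
Turnaround (C−A): P0=13  P1=33  P2=4  P3=2  P4=16  P5=6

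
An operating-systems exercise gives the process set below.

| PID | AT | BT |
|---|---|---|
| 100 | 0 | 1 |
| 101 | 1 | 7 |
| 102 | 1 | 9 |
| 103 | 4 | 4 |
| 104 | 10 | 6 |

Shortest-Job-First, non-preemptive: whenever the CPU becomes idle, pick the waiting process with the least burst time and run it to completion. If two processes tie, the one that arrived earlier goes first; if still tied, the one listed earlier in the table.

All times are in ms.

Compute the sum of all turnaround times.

Gantt: | 100 0-1 | 101 1-8 | 103 8-12 | 104 12-18 | 102 18-27 |
Completion: 100=1  101=8  102=27  103=12  104=18
Turnaround (C−A): 100=1  101=7  102=26  103=8  104=8
Turnaround = completion − arrival: 100=1, 101=7, 102=26, 103=8, 104=8
Total turnaround = 1 + 7 + 26 + 8 + 8 = 50

50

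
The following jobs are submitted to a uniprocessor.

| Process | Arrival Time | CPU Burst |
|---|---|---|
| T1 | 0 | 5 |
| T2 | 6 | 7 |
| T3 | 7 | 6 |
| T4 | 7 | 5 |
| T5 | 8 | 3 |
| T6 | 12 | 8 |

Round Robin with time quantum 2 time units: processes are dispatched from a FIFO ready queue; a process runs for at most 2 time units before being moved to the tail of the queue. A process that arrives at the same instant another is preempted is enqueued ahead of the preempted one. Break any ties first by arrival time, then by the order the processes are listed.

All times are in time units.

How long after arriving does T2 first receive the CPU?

Timeline: | T1 0-5 | idle 5-6 | T2 6-8 | T3 8-10 | T4 10-12 | T5 12-14 | T2 14-16 | T3 16-18 | T6 18-20 | T4 20-22 | T5 22-23 | T2 23-25 | T3 25-27 | T6 27-29 | T4 29-30 | T2 30-31 | T6 31-35 |
Completion: T1=5  T2=31  T3=27  T4=30  T5=23  T6=35
Response(T2) = first start − arrival = 6 − 6 = 0

0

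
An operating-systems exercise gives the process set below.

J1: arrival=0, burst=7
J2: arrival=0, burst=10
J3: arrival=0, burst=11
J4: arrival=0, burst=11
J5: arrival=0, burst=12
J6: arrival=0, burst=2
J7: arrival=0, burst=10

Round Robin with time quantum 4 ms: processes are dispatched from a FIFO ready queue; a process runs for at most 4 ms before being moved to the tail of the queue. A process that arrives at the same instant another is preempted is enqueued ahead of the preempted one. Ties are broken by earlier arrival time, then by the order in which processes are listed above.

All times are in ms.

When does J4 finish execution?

Timeline: | J1 0-4 | J2 4-8 | J3 8-12 | J4 12-16 | J5 16-20 | J6 20-22 | J7 22-26 | J1 26-29 | J2 29-33 | J3 33-37 | J4 37-41 | J5 41-45 | J7 45-49 | J2 49-51 | J3 51-54 | J4 54-57 | J5 57-61 | J7 61-63 |
Completion: J1=29  J2=51  J3=54  J4=57  J5=61  J6=22  J7=63

57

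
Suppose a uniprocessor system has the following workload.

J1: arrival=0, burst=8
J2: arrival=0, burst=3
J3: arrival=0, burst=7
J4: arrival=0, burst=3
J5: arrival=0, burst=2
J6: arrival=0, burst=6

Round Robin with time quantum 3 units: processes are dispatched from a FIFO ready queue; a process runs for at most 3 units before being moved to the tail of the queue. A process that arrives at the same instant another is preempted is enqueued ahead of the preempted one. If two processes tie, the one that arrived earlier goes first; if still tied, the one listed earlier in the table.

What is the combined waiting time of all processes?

Schedule: | J1 0-3 | J2 3-6 | J3 6-9 | J4 9-12 | J5 12-14 | J6 14-17 | J1 17-20 | J3 20-23 | J6 23-26 | J1 26-28 | J3 28-29 |
Completion: J1=28  J2=6  J3=29  J4=12  J5=14  J6=26
Turnaround (C−A): J1=28  J2=6  J3=29  J4=12  J5=14  J6=26
Waiting = turnaround − burst: J1=20, J2=3, J3=22, J4=9, J5=12, J6=20
Total waiting = 20 + 3 + 22 + 9 + 12 + 20 = 86

86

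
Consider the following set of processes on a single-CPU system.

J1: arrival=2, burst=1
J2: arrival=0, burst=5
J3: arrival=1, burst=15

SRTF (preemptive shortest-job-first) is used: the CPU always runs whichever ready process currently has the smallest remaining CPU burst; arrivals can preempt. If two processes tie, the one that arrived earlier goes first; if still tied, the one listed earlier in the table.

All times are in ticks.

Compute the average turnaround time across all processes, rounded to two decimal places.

9.00

Schedule: | J2 0-2 | J1 2-3 | J2 3-6 | J3 6-21 |
Completion: J1=3  J2=6  J3=21
Turnaround (C−A): J1=1  J2=6  J3=20
Turnaround times: J1=1, J2=6, J3=20
Average turnaround = (1+6+20) / 3 = 27/3 = 9.00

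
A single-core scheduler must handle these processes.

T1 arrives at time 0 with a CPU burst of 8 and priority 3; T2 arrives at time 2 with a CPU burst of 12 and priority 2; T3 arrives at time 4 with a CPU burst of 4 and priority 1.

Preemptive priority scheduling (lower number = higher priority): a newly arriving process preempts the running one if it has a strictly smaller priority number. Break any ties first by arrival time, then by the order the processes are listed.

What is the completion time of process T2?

Gantt: | T1 0-2 | T2 2-4 | T3 4-8 | T2 8-18 | T1 18-24 |
Completion: T1=24  T2=18  T3=8
Turnaround (C−A): T1=24  T2=16  T3=4

18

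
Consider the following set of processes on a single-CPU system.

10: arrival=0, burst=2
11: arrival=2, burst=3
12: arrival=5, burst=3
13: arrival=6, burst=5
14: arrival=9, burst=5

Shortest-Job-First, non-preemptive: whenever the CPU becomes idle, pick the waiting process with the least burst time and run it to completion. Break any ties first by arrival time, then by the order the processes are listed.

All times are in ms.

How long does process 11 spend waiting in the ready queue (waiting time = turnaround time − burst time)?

Gantt: | 10 0-2 | 11 2-5 | 12 5-8 | 13 8-13 | 14 13-18 |
Completion: 10=2  11=5  12=8  13=13  14=18
Turnaround (C−A): 10=2  11=3  12=3  13=7  14=9
Waiting(11) = turnaround − burst = 3 − 3 = 0

0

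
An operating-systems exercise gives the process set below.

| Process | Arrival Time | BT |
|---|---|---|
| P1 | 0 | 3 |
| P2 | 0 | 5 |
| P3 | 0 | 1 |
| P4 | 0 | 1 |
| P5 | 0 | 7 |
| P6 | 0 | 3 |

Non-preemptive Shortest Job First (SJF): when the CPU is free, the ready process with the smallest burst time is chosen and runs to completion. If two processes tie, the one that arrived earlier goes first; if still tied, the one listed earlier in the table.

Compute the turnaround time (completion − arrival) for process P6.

Timeline: | P3 0-1 | P4 1-2 | P1 2-5 | P6 5-8 | P2 8-13 | P5 13-20 |
Completion: P1=5  P2=13  P3=1  P4=2  P5=20  P6=8
Turnaround (C−A): P1=5  P2=13  P3=1  P4=2  P5=20  P6=8
Turnaround(P6) = completion − arrival = 8 − 0 = 8

8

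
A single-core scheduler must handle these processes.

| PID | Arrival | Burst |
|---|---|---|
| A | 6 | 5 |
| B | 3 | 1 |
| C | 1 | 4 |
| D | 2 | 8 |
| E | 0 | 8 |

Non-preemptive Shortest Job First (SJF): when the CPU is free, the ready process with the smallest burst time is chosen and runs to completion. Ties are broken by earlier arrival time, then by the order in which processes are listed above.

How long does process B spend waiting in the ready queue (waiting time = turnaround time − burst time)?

5

Schedule: | E 0-8 | B 8-9 | C 9-13 | A 13-18 | D 18-26 |
Completion: A=18  B=9  C=13  D=26  E=8
Waiting(B) = turnaround − burst = 6 − 1 = 5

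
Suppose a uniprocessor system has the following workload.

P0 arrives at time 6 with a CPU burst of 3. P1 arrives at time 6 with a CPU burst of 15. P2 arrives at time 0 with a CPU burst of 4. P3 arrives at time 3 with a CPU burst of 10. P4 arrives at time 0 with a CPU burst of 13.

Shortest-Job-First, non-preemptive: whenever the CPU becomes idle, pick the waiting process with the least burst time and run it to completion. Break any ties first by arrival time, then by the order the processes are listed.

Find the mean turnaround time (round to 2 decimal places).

Timeline: | P2 0-4 | P3 4-14 | P0 14-17 | P4 17-30 | P1 30-45 |
Completion: P0=17  P1=45  P2=4  P3=14  P4=30
Turnaround (C−A): P0=11  P1=39  P2=4  P3=11  P4=30
Turnaround times: P0=11, P1=39, P2=4, P3=11, P4=30
Average turnaround = (11+39+4+11+30) / 5 = 95/5 = 19.00

19.00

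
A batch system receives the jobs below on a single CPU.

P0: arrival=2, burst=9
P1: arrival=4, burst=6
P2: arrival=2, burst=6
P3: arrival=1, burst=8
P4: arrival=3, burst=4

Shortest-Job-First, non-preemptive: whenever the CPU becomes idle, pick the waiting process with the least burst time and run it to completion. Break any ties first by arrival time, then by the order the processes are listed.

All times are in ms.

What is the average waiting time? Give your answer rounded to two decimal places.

11.00

Gantt: | idle 0-1 | P3 1-9 | P4 9-13 | P2 13-19 | P1 19-25 | P0 25-34 |
Completion: P0=34  P1=25  P2=19  P3=9  P4=13
Waiting times: P0=23, P1=15, P2=11, P3=0, P4=6
Average waiting = (23+15+11+0+6) / 5 = 55/5 = 11.00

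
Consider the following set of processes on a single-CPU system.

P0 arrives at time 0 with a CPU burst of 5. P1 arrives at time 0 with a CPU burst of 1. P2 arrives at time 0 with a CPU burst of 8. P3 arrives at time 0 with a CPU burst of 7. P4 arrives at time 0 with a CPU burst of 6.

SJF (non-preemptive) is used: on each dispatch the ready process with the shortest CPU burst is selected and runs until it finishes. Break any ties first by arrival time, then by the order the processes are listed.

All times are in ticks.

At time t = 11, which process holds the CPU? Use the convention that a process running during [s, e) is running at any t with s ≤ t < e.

Timeline: | P1 0-1 | P0 1-6 | P4 6-12 | P3 12-19 | P2 19-27 |
Completion: P0=6  P1=1  P2=27  P3=19  P4=12
Turnaround (C−A): P0=6  P1=1  P2=27  P3=19  P4=12

P4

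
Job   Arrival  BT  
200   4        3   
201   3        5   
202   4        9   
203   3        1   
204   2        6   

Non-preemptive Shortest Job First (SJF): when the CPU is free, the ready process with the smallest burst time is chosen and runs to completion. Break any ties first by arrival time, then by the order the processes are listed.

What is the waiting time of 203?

Schedule: | idle 0-2 | 204 2-8 | 203 8-9 | 200 9-12 | 201 12-17 | 202 17-26 |
Completion: 200=12  201=17  202=26  203=9  204=8
Waiting(203) = turnaround − burst = 6 − 1 = 5

5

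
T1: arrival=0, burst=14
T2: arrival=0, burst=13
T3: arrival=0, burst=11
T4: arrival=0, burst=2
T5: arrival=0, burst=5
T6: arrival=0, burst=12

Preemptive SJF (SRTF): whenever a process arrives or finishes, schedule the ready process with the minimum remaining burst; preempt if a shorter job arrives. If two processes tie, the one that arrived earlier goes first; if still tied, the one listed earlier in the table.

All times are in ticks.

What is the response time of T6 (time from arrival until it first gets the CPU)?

18

Gantt: | T4 0-2 | T5 2-7 | T3 7-18 | T6 18-30 | T2 30-43 | T1 43-57 |
Completion: T1=57  T2=43  T3=18  T4=2  T5=7  T6=30
Response(T6) = first start − arrival = 18 − 0 = 18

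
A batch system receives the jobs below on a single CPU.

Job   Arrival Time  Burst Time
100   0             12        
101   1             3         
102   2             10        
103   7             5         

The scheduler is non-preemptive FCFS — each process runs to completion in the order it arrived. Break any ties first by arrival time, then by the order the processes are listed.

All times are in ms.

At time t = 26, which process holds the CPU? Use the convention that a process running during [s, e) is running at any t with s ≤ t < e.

103

Gantt: | 100 0-12 | 101 12-15 | 102 15-25 | 103 25-30 |
Completion: 100=12  101=15  102=25  103=30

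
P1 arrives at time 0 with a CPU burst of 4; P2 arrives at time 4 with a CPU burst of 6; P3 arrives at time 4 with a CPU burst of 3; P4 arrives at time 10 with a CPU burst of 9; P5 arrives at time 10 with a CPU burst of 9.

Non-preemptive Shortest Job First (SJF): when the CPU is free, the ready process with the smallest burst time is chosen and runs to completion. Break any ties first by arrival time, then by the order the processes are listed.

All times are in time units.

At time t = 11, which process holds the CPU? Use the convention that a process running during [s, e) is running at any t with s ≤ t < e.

P2

Gantt: | P1 0-4 | P3 4-7 | P2 7-13 | P4 13-22 | P5 22-31 |
Completion: P1=4  P2=13  P3=7  P4=22  P5=31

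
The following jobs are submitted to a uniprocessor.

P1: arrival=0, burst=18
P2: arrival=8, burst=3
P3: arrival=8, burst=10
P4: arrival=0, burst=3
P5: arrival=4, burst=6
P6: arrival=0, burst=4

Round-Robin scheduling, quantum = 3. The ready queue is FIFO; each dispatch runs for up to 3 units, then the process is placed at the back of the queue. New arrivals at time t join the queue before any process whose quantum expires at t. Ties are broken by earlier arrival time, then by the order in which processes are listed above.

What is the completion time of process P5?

Timeline: | P1 0-3 | P4 3-6 | P6 6-9 | P1 9-12 | P5 12-15 | P2 15-18 | P3 18-21 | P6 21-22 | P1 22-25 | P5 25-28 | P3 28-31 | P1 31-34 | P3 34-37 | P1 37-40 | P3 40-41 | P1 41-44 |
Completion: P1=44  P2=18  P3=41  P4=6  P5=28  P6=22

28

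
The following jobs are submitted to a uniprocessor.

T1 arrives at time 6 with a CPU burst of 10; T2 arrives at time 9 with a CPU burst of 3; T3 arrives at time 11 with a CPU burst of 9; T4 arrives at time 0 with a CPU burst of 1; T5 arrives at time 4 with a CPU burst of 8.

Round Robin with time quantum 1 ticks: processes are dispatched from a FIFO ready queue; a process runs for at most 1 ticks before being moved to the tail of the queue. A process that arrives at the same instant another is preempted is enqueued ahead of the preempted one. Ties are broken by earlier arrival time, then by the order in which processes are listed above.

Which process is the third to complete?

T5

Schedule: | T4 0-1 | idle 1-4 | T5 4-6 | T1 6-7 | T5 7-8 | T1 8-9 | T5 9-10 | T2 10-11 | T1 11-12 | T5 12-13 | T3 13-14 | T2 14-15 | T1 15-16 | T5 16-17 | T3 17-18 | T2 18-19 | T1 19-20 | T5 20-21 | T3 21-22 | T1 22-23 | T5 23-24 | T3 24-25 | T1 25-26 | T3 26-27 | T1 27-28 | T3 28-29 | T1 29-30 | T3 30-31 | T1 31-32 | T3 32-34 |
Completion: T1=32  T2=19  T3=34  T4=1  T5=24
Turnaround (C−A): T1=26  T2=10  T3=23  T4=1  T5=20
Finish order: T4 → T2 → T5 → T1 → T3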